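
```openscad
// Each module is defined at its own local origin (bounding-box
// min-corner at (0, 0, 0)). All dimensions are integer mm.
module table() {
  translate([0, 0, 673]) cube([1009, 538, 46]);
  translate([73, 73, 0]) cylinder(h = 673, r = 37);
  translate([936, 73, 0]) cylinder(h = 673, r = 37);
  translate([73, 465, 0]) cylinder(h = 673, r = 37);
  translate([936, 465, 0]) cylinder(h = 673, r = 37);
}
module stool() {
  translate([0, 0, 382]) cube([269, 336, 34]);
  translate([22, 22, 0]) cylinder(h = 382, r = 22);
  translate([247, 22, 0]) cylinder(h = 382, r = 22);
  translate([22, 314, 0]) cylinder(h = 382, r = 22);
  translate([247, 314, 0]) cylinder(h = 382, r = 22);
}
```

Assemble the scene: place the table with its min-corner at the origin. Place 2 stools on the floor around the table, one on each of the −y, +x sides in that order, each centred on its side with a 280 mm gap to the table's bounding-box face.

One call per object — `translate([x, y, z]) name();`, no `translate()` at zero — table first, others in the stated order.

table();
translate([370, -616, 0]) stool();
translate([1289, 101, 0]) stool();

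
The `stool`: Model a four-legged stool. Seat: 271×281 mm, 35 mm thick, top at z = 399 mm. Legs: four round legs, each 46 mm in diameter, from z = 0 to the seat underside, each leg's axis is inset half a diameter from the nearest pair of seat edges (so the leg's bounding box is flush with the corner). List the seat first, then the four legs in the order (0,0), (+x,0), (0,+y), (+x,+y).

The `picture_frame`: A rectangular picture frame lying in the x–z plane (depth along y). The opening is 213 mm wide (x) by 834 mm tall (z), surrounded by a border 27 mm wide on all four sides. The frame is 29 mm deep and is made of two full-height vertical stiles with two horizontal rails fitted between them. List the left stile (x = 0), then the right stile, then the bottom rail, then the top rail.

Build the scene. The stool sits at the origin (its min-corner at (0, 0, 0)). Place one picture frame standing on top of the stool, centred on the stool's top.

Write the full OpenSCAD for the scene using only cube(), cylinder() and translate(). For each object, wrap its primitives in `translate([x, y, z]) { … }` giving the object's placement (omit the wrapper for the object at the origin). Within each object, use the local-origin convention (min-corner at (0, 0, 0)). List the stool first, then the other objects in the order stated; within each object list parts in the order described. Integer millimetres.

translate([0, 0, 364]) cube([271, 281, 35]);
translate([23, 23, 0]) cylinder(h = 364, r = 23);
translate([248, 23, 0]) cylinder(h = 364, r = 23);
translate([23, 258, 0]) cylinder(h = 364, r = 23);
translate([248, 258, 0]) cylinder(h = 364, r = 23);
translate([2, 126, 399]) {
  cube([27, 29, 888]);
  translate([240, 0, 0]) cube([27, 29, 888]);
  translate([27, 0, 0]) cube([213, 29, 27]);
  translate([27, 0, 861]) cube([213, 29, 27]);
}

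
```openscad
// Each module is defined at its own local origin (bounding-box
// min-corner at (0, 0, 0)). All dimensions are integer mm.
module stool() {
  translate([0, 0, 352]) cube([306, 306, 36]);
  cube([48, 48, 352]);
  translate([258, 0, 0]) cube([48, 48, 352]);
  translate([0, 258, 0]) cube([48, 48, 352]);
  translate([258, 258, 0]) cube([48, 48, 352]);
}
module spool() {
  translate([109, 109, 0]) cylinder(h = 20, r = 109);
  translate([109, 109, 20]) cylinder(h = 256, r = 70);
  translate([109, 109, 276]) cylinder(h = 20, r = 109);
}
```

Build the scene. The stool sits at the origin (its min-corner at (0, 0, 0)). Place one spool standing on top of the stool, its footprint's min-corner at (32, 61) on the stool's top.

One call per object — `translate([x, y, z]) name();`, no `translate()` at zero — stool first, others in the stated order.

stool();
translate([32, 61, 388]) spool();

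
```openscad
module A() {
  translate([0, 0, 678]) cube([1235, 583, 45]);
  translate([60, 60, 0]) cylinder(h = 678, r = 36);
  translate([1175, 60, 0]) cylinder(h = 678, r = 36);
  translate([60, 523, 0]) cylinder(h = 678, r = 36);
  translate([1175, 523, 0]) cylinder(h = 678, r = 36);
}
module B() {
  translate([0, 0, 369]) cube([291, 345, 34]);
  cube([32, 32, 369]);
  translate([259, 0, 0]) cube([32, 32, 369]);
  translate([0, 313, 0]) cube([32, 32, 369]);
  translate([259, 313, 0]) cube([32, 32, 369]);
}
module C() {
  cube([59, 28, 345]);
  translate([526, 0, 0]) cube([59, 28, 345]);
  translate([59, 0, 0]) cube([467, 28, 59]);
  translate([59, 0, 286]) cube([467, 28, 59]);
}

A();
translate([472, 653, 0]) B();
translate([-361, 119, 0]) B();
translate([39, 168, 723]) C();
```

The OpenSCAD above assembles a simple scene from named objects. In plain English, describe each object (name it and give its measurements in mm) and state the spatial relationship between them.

A is a table: top 1235 mm (x) × 583 mm (y), 45 mm thick, upper face at z = 723 mm, on four round legs of 72 mm diameter, each leg's bounding box inset 24 mm from the nearest pair of top edges, running from z = 0 to the bottom of the top.

B is a simple wooden stool: a rectangular seat 291 mm (x) by 345 mm (y), 34 mm thick, top face at z = 403 mm, on four square legs, each 32×32 mm in cross-section. The legs rest on z = 0, each flush with a corner of the seat.

C is a picture frame with a 467×227 mm rectangular opening (x by z) and a uniform 59 mm border on every side. Frame depth is 28 mm along y. It is built from two vertical stiles running the full outside height and two horizontal rails spanning the gap between the stiles.

Two stools sit around the table at the +y, −x sides. The picture frame is on top of the table.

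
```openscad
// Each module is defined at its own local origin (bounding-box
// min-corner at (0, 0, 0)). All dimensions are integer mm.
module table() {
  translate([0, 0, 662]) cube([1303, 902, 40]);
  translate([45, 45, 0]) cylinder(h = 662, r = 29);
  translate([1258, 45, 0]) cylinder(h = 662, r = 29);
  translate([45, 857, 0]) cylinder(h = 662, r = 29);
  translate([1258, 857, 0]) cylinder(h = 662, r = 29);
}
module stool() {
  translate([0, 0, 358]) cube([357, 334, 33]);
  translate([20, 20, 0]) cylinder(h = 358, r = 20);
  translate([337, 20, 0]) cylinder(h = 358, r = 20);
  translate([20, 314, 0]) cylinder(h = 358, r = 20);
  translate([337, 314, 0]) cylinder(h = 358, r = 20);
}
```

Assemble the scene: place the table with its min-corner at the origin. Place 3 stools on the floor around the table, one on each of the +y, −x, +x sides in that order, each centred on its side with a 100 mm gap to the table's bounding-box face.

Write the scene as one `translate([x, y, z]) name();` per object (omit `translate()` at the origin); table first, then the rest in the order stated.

table();
translate([473, 1002, 0]) stool();
translate([-457, 284, 0]) stool();
translate([1403, 284, 0]) stool();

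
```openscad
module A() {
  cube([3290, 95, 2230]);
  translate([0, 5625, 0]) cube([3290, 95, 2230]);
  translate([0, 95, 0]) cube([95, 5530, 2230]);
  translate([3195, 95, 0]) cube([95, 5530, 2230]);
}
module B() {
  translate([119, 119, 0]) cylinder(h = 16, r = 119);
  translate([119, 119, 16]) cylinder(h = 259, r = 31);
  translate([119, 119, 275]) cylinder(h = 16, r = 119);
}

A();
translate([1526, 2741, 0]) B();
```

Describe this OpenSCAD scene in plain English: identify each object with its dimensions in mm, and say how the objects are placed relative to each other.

A is a box-shaped house frame (walls only): outside footprint 3290×5720 mm, wall height 2230 mm, wall thickness 95 mm. The two y-facing walls run the full x-width; the two x-facing walls fit between the inner faces of the y-facing walls.

B is a spool: two coaxial disc flanges of radius 119 mm and thickness 16 mm, joined by a core cylinder of radius 31 mm and height 259 mm. The lower flange rests on z = 0 and the three cylinders share a vertical axis.

The spool sits inside the house frame, centred.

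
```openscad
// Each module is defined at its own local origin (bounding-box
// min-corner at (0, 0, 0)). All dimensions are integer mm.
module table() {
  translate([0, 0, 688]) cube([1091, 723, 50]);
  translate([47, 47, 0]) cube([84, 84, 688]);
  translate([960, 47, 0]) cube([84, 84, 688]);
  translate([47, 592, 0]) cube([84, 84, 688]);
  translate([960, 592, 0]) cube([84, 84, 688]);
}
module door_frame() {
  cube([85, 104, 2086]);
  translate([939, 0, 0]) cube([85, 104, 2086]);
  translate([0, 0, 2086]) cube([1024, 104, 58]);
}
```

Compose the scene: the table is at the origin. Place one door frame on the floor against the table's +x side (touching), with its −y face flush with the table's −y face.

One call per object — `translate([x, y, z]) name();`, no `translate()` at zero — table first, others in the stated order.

table();
translate([1091, 0, 0]) door_frame();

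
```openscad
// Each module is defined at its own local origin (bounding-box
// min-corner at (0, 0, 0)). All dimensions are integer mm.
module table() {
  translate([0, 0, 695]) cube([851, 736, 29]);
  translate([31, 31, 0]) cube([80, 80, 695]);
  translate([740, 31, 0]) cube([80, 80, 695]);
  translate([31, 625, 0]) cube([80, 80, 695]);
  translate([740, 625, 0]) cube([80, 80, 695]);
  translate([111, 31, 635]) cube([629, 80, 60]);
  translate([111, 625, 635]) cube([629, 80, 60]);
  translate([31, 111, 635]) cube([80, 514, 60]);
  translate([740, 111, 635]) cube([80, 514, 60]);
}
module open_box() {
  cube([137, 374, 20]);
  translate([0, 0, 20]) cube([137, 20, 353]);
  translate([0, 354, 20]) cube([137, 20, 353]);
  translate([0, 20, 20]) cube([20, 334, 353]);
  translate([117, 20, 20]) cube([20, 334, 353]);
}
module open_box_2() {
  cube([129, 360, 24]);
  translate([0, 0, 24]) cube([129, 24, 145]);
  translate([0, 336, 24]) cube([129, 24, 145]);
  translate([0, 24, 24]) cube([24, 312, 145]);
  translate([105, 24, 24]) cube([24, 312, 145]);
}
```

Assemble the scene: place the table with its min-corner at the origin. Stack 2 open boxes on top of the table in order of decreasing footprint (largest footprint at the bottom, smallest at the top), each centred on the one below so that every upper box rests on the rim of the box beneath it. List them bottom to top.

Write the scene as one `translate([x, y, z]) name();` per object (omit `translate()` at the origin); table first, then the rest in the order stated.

table();
translate([357, 181, 724]) open_box();
translate([361, 188, 1097]) open_box_2();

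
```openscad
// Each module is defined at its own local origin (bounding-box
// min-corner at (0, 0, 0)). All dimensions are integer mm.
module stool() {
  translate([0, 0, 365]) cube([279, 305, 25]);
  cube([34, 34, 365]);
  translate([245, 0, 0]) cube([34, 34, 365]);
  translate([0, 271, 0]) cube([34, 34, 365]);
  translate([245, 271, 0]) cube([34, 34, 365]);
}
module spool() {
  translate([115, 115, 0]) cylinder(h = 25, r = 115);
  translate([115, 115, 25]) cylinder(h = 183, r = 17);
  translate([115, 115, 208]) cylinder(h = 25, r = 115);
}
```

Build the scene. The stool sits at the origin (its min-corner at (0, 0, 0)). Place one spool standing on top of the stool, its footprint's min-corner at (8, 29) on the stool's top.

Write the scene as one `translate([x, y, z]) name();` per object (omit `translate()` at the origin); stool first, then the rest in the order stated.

stool();
translate([8, 29, 390]) spool();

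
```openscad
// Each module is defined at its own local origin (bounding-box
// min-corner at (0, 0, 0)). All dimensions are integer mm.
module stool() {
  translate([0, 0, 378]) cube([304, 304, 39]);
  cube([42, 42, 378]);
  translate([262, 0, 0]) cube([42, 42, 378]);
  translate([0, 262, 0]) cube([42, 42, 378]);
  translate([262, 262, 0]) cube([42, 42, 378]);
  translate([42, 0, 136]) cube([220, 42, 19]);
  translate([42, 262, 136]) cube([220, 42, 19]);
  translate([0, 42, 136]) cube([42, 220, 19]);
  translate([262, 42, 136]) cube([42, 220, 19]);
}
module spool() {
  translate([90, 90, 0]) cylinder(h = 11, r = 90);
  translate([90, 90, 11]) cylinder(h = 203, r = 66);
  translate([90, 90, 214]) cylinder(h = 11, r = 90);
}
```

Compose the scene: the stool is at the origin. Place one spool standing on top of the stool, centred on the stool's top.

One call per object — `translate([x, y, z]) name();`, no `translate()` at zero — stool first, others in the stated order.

stool();
translate([62, 62, 417]) spool();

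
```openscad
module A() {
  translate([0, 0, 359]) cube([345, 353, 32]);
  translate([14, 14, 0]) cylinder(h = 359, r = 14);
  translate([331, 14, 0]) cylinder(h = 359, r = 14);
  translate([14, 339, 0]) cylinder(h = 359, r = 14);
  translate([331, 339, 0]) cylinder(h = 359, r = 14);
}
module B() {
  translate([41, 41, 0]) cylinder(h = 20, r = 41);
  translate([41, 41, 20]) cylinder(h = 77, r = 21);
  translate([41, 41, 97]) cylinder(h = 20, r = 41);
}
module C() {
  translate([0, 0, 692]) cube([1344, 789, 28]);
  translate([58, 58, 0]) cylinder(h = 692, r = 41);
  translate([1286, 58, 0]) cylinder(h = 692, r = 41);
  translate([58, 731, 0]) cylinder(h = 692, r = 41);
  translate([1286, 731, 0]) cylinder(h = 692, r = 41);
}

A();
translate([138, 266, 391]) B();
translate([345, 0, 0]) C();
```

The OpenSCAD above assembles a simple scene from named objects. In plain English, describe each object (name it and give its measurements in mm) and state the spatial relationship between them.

A is a simple wooden stool: a rectangular seat 345 mm (x) by 353 mm (y), 32 mm thick, top face at z = 391 mm, on four round legs, each 28 mm in diameter. The legs rest on z = 0, each leg's axis is inset half a diameter from the nearest pair of seat edges (so the leg's bounding box is flush with the corner).

B is a spool: two coaxial disc flanges of radius 41 mm and thickness 20 mm, joined by a core cylinder of radius 21 mm and height 77 mm. The lower flange rests on z = 0 and the three cylinders share a vertical axis.

C is a table: top 1344 mm (x) × 789 mm (y), 28 mm thick, upper face at z = 720 mm, on four round legs of 82 mm diameter, each leg's bounding box inset 17 mm from the nearest pair of top edges, running from z = 0 to the bottom of the top.

The spool is on top of the stool. The table is against the stool's +x side, with their −y faces flush.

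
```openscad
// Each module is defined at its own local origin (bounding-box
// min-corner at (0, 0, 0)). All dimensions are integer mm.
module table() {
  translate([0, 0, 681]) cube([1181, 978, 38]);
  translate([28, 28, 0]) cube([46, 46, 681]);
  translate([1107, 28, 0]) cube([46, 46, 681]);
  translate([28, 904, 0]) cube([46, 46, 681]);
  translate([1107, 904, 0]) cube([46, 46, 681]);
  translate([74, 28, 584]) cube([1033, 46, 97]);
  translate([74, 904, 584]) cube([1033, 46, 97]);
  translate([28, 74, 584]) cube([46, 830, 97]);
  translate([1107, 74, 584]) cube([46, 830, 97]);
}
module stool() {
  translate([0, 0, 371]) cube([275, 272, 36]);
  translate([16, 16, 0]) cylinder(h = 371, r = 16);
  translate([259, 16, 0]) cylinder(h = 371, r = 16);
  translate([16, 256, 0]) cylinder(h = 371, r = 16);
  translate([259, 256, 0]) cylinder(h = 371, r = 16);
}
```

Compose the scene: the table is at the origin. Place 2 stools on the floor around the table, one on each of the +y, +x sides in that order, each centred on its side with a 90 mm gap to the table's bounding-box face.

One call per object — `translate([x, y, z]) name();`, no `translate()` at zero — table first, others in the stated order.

table();
translate([453, 1068, 0]) stool();
translate([1271, 353, 0]) stool();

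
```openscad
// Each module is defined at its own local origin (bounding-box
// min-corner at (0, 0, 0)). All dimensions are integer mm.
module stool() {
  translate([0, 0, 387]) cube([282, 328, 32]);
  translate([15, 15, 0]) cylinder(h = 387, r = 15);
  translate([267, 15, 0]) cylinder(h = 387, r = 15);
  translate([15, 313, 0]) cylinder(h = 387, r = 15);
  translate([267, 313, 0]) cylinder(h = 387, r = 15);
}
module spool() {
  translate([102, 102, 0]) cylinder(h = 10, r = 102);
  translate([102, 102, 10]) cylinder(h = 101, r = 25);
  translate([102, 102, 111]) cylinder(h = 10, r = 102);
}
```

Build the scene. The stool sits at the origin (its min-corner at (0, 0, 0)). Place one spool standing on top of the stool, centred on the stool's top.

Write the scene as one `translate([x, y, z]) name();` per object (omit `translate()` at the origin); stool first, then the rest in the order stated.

stool();
translate([39, 62, 419]) spool();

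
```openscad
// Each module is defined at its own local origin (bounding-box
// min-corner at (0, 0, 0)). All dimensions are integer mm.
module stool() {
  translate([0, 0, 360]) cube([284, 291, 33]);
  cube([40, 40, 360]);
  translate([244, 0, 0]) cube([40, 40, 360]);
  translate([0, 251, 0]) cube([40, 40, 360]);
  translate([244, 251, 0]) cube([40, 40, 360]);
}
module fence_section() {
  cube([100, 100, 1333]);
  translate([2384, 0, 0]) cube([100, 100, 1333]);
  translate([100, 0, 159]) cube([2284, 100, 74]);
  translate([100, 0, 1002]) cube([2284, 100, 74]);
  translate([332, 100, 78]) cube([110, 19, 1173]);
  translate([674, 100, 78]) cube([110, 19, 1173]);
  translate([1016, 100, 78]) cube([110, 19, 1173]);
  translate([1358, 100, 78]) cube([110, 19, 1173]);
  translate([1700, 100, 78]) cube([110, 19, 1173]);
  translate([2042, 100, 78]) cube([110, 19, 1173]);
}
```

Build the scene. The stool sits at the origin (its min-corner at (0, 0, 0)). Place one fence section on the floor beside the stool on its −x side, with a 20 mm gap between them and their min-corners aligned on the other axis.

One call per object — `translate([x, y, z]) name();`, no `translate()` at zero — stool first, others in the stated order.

stool();
translate([-2504, 0, 0]) fence_section();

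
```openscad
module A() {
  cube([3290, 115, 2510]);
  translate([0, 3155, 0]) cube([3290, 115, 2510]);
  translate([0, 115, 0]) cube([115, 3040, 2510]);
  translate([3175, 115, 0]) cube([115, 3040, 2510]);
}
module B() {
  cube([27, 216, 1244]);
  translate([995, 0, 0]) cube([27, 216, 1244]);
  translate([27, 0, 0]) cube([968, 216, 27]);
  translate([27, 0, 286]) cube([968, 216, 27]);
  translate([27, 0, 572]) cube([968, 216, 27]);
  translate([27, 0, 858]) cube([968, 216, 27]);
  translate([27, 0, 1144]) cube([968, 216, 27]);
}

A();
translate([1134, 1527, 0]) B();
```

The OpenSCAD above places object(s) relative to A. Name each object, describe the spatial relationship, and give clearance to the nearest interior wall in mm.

Clearances: x = 1019, y = 1412; minimum 1019 mm.

A is a house frame. B is a bookshelf. The bookshelf sits inside the house frame, centred. The clearance to the nearest interior wall is 1019 mm.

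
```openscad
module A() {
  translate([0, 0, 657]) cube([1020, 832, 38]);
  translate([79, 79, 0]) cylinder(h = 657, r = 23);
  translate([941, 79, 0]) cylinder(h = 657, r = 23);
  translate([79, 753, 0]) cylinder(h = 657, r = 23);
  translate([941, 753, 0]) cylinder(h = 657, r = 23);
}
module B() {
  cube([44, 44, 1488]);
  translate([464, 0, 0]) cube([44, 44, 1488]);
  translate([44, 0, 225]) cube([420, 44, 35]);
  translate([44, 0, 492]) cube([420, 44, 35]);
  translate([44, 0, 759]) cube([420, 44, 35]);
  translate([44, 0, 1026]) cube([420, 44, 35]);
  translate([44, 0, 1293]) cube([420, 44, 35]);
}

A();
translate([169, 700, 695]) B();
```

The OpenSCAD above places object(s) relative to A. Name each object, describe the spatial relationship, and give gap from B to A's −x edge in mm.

The ladder's min-x is at 169; the table's min-x is 0; gap = 169 mm.

A is a table. B is a ladder. The ladder is on top of the table. The gap from the ladder to the table's −x edge is 169 mm.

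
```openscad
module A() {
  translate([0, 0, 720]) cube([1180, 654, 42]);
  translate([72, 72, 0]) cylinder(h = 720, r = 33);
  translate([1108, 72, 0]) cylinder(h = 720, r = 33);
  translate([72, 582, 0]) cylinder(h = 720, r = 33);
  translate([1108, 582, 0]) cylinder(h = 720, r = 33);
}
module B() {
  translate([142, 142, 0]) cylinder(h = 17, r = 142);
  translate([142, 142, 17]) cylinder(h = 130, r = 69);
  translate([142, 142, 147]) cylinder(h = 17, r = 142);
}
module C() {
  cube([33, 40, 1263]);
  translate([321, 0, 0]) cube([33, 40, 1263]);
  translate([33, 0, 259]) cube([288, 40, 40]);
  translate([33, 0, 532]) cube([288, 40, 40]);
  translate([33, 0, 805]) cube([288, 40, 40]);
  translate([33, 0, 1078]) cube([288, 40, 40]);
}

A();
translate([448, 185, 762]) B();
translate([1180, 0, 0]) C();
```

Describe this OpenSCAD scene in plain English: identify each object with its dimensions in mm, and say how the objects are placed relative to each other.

A is a rectangular dining table. The top is 1180×654×42 mm with its upper surface at z = 762 mm. It stands on four round legs of 66 mm diameter, each leg's bounding box inset 39 mm from the nearest pair of top edges, running from the floor to the underside of the top.

B is a spool: two coaxial disc flanges of radius 142 mm and thickness 17 mm, joined by a core cylinder of radius 69 mm and height 130 mm. The lower flange rests on z = 0 and the three cylinders share a vertical axis.

C is a straight ladder. Two 33×40 mm vertical rails, 1263 mm tall, stand 354 mm apart (outside-to-outside) with their front faces coplanar on the −y side. 4 rungs, each 40 mm deep and 40 mm tall, span between the inner faces of the rails, front faces flush with the rails. The lowest rung's underside is at z = 259 mm and rungs are spaced 273 mm apart (underside to underside).

The spool is on top of the table, centred. The ladder is against the table's +x side, with their −y faces flush.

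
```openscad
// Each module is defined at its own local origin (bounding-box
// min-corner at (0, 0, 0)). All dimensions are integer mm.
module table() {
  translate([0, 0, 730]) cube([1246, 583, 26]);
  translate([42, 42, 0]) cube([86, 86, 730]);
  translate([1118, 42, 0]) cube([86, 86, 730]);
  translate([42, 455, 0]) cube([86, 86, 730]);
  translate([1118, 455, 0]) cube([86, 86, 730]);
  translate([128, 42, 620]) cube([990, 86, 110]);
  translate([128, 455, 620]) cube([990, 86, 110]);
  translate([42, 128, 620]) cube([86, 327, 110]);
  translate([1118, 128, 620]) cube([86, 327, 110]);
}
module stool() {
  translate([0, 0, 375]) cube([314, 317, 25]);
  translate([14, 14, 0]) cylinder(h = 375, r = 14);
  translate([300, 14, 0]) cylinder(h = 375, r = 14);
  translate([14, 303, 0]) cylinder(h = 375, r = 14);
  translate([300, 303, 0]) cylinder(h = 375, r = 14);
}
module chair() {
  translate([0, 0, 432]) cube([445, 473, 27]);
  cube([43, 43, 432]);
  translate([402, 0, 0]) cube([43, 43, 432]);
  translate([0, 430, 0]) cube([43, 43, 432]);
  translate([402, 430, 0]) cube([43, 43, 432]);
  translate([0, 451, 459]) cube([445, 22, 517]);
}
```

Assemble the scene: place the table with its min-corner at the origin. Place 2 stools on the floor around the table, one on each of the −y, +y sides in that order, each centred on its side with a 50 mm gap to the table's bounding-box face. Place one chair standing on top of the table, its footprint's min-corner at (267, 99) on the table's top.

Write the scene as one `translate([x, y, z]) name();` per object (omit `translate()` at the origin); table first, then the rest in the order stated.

table();
translate([466, -367, 0]) stool();
translate([466, 633, 0]) stool();
translate([267, 99, 756]) chair();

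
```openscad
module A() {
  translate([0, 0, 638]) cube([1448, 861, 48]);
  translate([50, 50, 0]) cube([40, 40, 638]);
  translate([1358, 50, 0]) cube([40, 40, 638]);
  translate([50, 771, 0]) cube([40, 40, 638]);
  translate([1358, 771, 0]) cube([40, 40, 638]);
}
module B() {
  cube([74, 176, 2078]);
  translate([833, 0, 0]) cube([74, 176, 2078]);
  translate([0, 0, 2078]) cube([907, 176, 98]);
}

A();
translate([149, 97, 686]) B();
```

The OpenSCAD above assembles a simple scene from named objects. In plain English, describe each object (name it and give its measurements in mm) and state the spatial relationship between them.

A is a rectangular dining table. The top is 1448×861×48 mm with its upper surface at z = 686 mm. It stands on four 40×40 mm square legs, each inset 50 mm from the nearest pair of top edges, running from the floor to the underside of the top.

B is a door frame. The clear opening is 759 mm wide and 2078 mm high. Two 74 mm wide jambs, 176 mm deep, stand either side of the opening from the floor to the top of the opening. A 98 mm thick head sits across the top of both jambs, spanning the full outside width of the frame.

The door frame is on top of the table.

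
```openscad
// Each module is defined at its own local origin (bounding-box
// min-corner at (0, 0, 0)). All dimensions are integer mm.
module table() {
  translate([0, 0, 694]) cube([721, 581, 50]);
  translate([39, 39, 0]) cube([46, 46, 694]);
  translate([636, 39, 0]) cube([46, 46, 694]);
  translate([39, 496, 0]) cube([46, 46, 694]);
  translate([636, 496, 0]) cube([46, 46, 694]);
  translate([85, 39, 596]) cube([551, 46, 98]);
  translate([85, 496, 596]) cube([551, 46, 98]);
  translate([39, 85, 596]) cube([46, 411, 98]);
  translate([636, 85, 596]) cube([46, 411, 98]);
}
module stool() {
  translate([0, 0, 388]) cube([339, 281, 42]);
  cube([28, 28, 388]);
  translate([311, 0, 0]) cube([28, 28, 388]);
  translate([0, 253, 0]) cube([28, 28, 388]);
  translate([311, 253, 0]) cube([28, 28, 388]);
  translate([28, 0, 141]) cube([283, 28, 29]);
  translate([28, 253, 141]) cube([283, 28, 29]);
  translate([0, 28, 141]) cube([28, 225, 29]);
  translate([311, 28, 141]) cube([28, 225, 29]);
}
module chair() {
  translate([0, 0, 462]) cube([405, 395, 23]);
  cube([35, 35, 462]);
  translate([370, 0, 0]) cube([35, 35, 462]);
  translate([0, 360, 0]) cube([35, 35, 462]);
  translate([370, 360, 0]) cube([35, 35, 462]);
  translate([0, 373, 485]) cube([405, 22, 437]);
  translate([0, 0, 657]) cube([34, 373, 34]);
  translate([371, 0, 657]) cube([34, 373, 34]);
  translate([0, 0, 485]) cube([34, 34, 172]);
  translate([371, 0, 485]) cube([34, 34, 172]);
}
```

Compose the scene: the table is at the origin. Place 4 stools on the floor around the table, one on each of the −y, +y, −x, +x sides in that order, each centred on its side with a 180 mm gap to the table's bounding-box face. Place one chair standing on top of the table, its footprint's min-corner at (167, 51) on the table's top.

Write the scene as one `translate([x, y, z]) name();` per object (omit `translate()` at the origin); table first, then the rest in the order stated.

table();
translate([191, -461, 0]) stool();
translate([191, 761, 0]) stool();
translate([-519, 150, 0]) stool();
translate([901, 150, 0]) stool();
translate([167, 51, 744]) chair();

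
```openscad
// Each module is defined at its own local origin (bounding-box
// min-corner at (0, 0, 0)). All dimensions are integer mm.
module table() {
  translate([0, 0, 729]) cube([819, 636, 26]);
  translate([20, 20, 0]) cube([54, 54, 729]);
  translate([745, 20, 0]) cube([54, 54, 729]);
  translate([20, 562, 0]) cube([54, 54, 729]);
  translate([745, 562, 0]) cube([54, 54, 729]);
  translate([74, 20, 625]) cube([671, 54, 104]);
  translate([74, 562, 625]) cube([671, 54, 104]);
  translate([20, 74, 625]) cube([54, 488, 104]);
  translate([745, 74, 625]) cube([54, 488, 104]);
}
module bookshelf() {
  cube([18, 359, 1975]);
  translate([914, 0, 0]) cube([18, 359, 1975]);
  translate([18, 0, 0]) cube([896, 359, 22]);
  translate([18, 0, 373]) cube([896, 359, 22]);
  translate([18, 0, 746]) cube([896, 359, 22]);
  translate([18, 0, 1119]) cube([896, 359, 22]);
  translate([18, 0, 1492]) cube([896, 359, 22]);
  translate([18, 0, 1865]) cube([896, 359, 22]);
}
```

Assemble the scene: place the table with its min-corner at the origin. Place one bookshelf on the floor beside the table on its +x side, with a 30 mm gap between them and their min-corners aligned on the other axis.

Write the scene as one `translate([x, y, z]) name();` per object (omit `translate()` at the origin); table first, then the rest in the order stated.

table();
translate([849, 0, 0]) bookshelf();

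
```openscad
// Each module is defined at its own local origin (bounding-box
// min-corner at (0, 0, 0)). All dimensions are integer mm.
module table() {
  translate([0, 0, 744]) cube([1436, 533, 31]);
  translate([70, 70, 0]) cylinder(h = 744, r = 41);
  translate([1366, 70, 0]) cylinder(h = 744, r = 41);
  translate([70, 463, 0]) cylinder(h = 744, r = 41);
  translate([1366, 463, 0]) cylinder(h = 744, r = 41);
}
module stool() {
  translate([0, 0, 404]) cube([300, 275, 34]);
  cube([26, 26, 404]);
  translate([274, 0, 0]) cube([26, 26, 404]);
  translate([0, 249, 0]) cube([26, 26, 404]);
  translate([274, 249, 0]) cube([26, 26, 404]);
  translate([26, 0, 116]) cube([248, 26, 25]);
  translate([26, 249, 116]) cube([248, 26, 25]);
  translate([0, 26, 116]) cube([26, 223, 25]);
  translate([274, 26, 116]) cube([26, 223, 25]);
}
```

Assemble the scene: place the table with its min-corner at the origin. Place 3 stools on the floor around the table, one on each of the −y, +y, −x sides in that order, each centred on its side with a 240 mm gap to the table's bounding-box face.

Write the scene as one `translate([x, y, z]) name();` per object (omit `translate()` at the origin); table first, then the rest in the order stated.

table();
translate([568, -515, 0]) stool();
translate([568, 773, 0]) stool();
translate([-540, 129, 0]) stool();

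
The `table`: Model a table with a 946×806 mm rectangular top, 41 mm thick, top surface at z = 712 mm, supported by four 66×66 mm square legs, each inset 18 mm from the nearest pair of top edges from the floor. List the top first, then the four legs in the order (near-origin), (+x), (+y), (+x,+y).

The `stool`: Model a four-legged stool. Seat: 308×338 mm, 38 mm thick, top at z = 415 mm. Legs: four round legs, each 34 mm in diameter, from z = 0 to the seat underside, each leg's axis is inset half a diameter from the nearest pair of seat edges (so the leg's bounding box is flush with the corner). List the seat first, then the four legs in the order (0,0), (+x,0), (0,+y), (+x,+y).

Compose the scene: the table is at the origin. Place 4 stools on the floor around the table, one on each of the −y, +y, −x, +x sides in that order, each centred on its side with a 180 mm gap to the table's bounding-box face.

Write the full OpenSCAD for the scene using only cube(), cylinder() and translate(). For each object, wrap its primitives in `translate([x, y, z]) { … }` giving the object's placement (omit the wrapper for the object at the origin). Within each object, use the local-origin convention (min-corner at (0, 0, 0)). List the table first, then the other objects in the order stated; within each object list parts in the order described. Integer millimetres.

translate([0, 0, 671]) cube([946, 806, 41]);
translate([18, 18, 0]) cube([66, 66, 671]);
translate([862, 18, 0]) cube([66, 66, 671]);
translate([18, 722, 0]) cube([66, 66, 671]);
translate([862, 722, 0]) cube([66, 66, 671]);
translate([319, -518, 0]) {
  translate([0, 0, 377]) cube([308, 338, 38]);
  translate([17, 17, 0]) cylinder(h = 377, r = 17);
  translate([291, 17, 0]) cylinder(h = 377, r = 17);
  translate([17, 321, 0]) cylinder(h = 377, r = 17);
  translate([291, 321, 0]) cylinder(h = 377, r = 17);
}
translate([319, 986, 0]) {
  translate([0, 0, 377]) cube([308, 338, 38]);
  translate([17, 17, 0]) cylinder(h = 377, r = 17);
  translate([291, 17, 0]) cylinder(h = 377, r = 17);
  translate([17, 321, 0]) cylinder(h = 377, r = 17);
  translate([291, 321, 0]) cylinder(h = 377, r = 17);
}
translate([-488, 234, 0]) {
  translate([0, 0, 377]) cube([308, 338, 38]);
  translate([17, 17, 0]) cylinder(h = 377, r = 17);
  translate([291, 17, 0]) cylinder(h = 377, r = 17);
  translate([17, 321, 0]) cylinder(h = 377, r = 17);
  translate([291, 321, 0]) cylinder(h = 377, r = 17);
}
translate([1126, 234, 0]) {
  translate([0, 0, 377]) cube([308, 338, 38]);
  translate([17, 17, 0]) cylinder(h = 377, r = 17);
  translate([291, 17, 0]) cylinder(h = 377, r = 17);
  translate([17, 321, 0]) cylinder(h = 377, r = 17);
  translate([291, 321, 0]) cylinder(h = 377, r = 17);
}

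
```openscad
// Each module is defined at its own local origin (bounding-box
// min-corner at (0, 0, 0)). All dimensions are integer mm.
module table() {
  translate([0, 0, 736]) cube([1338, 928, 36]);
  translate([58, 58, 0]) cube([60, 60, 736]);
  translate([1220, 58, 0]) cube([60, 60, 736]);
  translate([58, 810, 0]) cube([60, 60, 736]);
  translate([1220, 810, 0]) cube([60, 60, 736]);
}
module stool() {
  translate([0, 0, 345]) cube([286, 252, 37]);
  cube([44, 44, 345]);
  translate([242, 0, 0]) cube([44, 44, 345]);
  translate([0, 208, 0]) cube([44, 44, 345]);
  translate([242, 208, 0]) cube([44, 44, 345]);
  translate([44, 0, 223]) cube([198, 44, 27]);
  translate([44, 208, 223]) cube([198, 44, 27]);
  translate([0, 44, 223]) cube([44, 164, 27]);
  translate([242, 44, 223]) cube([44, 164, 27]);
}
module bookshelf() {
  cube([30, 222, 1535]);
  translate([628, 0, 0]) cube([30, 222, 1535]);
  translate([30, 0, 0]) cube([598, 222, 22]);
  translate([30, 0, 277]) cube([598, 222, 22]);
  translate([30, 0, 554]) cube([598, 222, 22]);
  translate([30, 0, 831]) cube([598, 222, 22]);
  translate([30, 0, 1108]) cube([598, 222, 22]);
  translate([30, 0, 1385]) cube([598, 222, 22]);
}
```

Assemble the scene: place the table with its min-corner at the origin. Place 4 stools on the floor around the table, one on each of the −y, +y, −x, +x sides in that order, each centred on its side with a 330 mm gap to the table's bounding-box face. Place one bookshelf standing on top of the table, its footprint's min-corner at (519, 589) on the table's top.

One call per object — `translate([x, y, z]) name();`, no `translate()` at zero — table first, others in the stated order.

table();
translate([526, -582, 0]) stool();
translate([526, 1258, 0]) stool();
translate([-616, 338, 0]) stool();
translate([1668, 338, 0]) stool();
translate([519, 589, 772]) bookshelf();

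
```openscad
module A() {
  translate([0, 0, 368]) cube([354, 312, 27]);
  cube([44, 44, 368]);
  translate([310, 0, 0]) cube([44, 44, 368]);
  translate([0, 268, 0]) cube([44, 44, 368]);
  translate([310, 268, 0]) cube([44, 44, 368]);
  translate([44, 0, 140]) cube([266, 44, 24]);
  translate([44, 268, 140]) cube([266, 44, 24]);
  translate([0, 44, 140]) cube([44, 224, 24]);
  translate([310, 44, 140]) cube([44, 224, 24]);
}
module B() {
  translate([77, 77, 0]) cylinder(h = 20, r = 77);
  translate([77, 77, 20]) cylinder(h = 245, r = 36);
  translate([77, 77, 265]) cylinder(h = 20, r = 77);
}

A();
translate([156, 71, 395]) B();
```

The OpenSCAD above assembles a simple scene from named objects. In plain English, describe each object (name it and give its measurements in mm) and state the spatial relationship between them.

A is a four-legged stool. The seat is a 354×312×27 mm slab whose top surface is at z = 395 mm; four square legs, each 44×44 mm in cross-section, run from the floor (z = 0) to the underside of the seat, each flush with a corner of the seat. Four stretchers, 44 mm wide and 24 mm tall, connect adjacent legs with their undersides at z = 140 mm, each running between the inner faces of the legs it joins and aligned with the legs' outer faces on the other axis.

B is a spool: two coaxial disc flanges of radius 77 mm and thickness 20 mm, joined by a core cylinder of radius 36 mm and height 245 mm. The lower flange rests on z = 0 and the three cylinders share a vertical axis.

The spool is on top of the stool.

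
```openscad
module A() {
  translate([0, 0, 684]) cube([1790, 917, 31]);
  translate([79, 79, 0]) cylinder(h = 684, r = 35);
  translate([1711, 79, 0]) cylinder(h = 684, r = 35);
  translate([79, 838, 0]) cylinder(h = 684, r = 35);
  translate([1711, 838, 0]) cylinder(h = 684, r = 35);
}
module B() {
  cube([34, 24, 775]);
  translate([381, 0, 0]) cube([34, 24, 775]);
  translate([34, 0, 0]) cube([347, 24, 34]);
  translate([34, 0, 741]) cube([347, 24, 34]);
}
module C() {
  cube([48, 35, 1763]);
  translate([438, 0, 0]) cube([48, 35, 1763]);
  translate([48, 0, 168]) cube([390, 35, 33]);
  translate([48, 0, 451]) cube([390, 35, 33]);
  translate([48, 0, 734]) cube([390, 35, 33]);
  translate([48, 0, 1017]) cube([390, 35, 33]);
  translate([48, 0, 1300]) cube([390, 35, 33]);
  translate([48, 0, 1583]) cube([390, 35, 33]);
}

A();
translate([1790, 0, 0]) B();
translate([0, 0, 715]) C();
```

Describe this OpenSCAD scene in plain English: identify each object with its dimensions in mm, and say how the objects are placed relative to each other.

A is a rectangular dining table. The top is 1790×917×31 mm with its upper surface at z = 715 mm. It stands on four round legs of 70 mm diameter, each leg's bounding box inset 44 mm from the nearest pair of top edges, running from the floor to the underside of the top.

B is a picture frame with a 347×707 mm rectangular opening (x by z) and a uniform 34 mm border on every side. Frame depth is 24 mm along y. It is built from two vertical stiles running the full outside height and two horizontal rails spanning the gap between the stiles.

C is a wooden ladder with two side rails of 48×35 mm section and 1763 mm height, set 486 mm apart overall. Between them run 6 rectangular rungs (35 mm deep, 33 mm thick), front faces flush with the rails' −y face. The bottom of the first rung is 168 mm above the floor and each subsequent rung is 283 mm higher than the one below.

The picture frame is against the table's +x side, with their −y faces flush. The ladder is on top of the table.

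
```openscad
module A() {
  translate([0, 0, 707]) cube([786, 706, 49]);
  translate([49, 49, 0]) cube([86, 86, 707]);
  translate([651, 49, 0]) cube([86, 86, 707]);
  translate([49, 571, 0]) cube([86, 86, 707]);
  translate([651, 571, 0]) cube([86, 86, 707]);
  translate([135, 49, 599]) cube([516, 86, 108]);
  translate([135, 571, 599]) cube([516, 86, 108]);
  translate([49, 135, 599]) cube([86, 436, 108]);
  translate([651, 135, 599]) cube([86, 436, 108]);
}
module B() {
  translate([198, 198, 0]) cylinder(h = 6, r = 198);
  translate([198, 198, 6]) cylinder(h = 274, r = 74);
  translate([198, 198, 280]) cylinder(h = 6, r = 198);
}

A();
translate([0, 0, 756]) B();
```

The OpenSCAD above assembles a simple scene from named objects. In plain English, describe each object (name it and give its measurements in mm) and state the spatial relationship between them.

A is a table: top 786 mm (x) × 706 mm (y), 49 mm thick, upper face at z = 756 mm, on four 86×86 mm square legs, each inset 49 mm from the nearest pair of top edges, running from z = 0 to the bottom of the top. Four apron rails, 86 mm thick and 108 mm tall, run between adjacent legs with their top edges flush with the underside of the top and their outer faces flush with the legs' outer faces.

B is a spool: two coaxial disc flanges of radius 198 mm and thickness 6 mm, joined by a core cylinder of radius 74 mm and height 274 mm. The lower flange rests on z = 0 and the three cylinders share a vertical axis.

The spool is on top of the table.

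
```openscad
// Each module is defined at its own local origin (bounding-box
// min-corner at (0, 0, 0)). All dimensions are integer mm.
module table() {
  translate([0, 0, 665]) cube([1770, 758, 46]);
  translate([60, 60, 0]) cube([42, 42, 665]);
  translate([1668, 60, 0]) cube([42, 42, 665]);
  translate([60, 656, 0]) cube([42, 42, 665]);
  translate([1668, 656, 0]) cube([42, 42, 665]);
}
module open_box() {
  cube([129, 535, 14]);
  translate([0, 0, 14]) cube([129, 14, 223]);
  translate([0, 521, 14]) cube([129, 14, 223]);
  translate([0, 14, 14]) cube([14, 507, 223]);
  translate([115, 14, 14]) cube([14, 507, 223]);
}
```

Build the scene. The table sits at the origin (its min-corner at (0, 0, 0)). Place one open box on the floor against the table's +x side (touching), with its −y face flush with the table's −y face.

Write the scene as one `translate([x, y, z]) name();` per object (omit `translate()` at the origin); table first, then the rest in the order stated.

table();
translate([1770, 0, 0]) open_box();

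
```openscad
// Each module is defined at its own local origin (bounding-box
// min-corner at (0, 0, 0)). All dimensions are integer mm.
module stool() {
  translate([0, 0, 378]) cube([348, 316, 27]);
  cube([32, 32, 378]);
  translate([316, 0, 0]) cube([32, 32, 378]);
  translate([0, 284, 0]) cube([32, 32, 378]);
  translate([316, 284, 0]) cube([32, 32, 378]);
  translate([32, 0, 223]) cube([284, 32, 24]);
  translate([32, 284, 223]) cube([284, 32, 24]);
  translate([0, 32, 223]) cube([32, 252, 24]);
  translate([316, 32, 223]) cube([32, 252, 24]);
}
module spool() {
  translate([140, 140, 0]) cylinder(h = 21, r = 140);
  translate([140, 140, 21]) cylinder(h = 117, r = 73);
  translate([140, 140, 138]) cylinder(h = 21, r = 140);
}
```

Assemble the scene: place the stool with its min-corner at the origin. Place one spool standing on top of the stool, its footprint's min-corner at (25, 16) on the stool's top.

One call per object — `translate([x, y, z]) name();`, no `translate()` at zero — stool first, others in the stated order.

stool();
translate([25, 16, 405]) spool();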